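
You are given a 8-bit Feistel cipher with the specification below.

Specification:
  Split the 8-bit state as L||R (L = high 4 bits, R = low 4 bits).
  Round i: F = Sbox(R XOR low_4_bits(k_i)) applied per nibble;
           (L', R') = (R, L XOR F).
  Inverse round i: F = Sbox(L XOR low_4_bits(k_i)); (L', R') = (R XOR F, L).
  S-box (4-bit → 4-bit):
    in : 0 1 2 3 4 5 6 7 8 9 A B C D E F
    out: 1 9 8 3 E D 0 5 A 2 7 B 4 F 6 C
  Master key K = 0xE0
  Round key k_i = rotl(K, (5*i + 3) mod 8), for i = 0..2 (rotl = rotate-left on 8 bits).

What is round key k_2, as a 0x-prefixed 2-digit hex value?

K = 0xE0
k_0 = rotl(K, (5*0+3) mod 8) = rotl(K, 3) = 0x07
k_1 = rotl(K, (5*1+3) mod 8) = rotl(K, 0) = 0xE0
k_2 = rotl(K, (5*2+3) mod 8) = rotl(K, 5) = 0x1C

0x1C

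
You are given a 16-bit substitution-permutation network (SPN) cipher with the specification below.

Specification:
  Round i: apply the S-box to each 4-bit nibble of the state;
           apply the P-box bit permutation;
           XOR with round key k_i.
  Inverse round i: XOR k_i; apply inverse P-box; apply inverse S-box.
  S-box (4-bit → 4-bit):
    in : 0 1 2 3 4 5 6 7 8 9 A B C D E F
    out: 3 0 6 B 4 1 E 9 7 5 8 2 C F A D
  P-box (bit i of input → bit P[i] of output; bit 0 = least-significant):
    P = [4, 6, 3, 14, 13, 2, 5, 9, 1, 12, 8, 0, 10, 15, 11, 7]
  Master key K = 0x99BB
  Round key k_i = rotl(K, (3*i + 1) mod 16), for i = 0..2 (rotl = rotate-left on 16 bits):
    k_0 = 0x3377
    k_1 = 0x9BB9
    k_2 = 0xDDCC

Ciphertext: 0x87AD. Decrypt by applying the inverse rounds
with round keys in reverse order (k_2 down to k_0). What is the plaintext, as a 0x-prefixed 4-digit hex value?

s_0 = ciphertext = 0x87AD
s_1 = InvRound(s_0, k_2) = 0x4ECE
s_2 = InvRound(s_1, k_1) = 0x0D23
s_3 = InvRound(s_2, k_0) = 0x9B30

0x9B30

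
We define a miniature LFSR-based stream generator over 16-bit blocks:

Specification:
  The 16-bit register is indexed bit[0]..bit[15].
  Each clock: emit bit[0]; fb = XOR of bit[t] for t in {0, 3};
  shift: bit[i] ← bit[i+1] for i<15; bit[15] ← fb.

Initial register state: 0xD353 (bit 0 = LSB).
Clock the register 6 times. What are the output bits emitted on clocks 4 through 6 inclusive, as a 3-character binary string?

010

reg_0 = 0xD353
clock 1: out=1, reg = 0xE9A9
clock 2: out=1, reg = 0x74D4
clock 3: out=0, reg = 0x3A6A
clock 4: out=0, reg = 0x9D35
clock 5: out=1, reg = 0xCE9A
clock 6: out=0, reg = 0xE74D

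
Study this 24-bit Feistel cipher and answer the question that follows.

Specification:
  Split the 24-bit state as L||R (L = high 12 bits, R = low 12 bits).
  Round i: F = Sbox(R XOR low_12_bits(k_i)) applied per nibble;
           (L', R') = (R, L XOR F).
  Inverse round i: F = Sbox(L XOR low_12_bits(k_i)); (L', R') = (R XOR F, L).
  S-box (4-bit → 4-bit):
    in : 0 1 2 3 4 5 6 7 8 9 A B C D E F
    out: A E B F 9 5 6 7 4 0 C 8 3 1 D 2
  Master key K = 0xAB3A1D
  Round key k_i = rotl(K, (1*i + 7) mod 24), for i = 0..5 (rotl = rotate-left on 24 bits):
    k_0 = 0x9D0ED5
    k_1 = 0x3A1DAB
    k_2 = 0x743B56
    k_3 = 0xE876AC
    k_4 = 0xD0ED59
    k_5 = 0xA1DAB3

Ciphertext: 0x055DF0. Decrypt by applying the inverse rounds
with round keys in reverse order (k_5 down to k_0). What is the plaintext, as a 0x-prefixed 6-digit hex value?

s_0 = ciphertext = 0x055DF0
s_1 = InvRound(s_0, k_5) = 0x126055
s_2 = InvRound(s_1, k_4) = 0x327126
s_3 = InvRound(s_2, k_3) = 0x46E327
s_4 = InvRound(s_3, k_2) = 0x1D346E
s_5 = InvRound(s_4, k_1) = 0x71A1D3
s_6 = InvRound(s_5, k_0) = 0x1E171A

0x1E171A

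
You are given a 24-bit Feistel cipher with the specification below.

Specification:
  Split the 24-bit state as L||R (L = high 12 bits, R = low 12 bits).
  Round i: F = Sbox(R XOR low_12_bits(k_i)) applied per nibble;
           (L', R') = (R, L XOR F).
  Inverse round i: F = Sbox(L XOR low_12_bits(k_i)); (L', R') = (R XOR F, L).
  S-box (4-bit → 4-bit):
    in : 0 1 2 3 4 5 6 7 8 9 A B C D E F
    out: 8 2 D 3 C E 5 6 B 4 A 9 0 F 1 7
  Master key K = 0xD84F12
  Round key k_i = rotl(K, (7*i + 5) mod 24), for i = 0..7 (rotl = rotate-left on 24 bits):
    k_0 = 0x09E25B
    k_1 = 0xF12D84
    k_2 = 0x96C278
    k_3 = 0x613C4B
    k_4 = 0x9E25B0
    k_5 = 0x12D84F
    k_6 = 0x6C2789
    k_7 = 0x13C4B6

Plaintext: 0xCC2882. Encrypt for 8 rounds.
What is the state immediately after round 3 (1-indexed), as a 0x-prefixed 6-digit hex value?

0x11F560

s_0 = plaintext = 0xCC2882
s_1 = Round(s_0, k_0) = 0x882636
s_2 = Round(s_1, k_1) = 0x63611F
s_3 = Round(s_2, k_2) = 0x11F560
s_4 = Round(s_3, k_3) = 0x5605C6
s_5 = Round(s_4, k_4) = 0x5C6D05
s_6 = Round(s_5, k_5) = 0xD05B0C
s_7 = Round(s_6, k_6) = 0xB0CDBB
s_8 = Round(s_7, k_7) = 0xDBBF83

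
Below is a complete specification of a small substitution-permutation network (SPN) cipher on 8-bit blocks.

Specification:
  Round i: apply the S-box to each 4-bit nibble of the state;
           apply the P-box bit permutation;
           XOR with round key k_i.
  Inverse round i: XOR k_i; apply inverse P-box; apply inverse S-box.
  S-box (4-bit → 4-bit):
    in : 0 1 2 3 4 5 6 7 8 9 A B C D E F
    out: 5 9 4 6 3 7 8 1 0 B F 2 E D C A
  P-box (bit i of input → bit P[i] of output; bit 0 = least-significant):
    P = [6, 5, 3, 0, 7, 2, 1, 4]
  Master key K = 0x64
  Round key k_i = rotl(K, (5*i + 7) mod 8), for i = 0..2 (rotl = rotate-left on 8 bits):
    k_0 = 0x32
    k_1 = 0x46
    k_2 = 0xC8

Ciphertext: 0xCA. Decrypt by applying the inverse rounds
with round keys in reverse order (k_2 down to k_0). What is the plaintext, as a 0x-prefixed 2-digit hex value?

0x36

s_0 = ciphertext = 0xCA
s_1 = InvRound(s_0, k_2) = 0x28
s_2 = InvRound(s_1, k_1) = 0x35
s_3 = InvRound(s_2, k_0) = 0x36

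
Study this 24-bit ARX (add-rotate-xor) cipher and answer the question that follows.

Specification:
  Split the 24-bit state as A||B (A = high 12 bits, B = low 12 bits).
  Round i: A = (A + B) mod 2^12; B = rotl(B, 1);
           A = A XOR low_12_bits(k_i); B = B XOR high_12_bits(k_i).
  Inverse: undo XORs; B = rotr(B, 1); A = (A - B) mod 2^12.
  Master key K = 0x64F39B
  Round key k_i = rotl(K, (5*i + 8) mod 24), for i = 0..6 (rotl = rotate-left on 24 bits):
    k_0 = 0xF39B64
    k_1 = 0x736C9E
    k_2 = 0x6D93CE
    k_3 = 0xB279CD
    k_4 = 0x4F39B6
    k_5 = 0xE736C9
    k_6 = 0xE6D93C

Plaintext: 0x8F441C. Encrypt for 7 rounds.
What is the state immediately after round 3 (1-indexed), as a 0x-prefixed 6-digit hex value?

0x8D14B0

s_0 = plaintext = 0x8F441C
s_1 = Round(s_0, k_0) = 0x674701
s_2 = Round(s_1, k_1) = 0x1EB934
s_3 = Round(s_2, k_2) = 0x8D14B0
s_4 = Round(s_3, k_3) = 0x44C247
s_5 = Round(s_4, k_4) = 0xF2507D
s_6 = Round(s_5, k_5) = 0x96BE89
s_7 = Round(s_6, k_6) = 0xEC837E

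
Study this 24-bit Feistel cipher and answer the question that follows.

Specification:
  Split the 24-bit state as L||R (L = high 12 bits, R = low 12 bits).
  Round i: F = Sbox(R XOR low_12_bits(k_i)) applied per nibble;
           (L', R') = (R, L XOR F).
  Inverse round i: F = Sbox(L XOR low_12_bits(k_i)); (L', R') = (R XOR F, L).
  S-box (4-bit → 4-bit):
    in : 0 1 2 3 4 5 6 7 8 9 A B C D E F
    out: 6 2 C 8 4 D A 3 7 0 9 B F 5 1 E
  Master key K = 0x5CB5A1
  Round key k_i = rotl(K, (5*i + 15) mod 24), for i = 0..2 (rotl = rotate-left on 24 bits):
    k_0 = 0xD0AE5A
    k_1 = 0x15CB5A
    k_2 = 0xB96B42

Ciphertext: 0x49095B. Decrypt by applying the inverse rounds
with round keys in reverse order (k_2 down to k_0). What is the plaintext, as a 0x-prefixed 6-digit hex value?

s_0 = ciphertext = 0x49095B
s_1 = InvRound(s_0, k_2) = 0x707490
s_2 = InvRound(s_1, k_1) = 0xB45707
s_3 = InvRound(s_2, k_0) = 0xA29B45

0xA29B45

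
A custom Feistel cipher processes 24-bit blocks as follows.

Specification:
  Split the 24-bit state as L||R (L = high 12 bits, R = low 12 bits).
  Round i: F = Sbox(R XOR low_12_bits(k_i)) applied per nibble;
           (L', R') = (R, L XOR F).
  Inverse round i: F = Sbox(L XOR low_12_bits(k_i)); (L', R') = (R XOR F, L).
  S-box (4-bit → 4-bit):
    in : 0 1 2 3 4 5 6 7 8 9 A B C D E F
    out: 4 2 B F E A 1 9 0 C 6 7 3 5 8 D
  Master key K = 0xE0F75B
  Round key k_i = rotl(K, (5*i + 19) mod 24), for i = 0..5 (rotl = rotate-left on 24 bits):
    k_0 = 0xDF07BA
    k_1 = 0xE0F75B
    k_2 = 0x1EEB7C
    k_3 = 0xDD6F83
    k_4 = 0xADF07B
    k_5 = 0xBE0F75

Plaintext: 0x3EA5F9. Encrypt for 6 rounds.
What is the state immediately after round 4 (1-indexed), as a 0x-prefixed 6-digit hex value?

0x7B08AE

s_0 = plaintext = 0x3EA5F9
s_1 = Round(s_0, k_0) = 0x5F9805
s_2 = Round(s_1, k_1) = 0x805851
s_3 = Round(s_2, k_2) = 0x8517B0
s_4 = Round(s_3, k_3) = 0x7B08AE
s_5 = Round(s_4, k_4) = 0x8AE7EA
s_6 = Round(s_5, k_5) = 0x7EA863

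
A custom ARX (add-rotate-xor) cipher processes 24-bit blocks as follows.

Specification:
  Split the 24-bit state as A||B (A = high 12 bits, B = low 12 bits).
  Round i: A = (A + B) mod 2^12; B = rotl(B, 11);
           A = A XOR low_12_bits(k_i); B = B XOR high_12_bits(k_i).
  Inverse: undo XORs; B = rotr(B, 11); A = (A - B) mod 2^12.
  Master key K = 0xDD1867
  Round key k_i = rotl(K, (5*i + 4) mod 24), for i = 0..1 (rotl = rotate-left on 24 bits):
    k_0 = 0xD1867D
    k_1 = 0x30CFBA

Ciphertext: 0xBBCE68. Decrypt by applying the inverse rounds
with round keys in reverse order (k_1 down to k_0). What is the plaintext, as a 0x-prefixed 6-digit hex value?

0xF9EFA2

s_0 = ciphertext = 0xBBCE68
s_1 = InvRound(s_0, k_1) = 0x93DAC9
s_2 = InvRound(s_1, k_0) = 0xF9EFA2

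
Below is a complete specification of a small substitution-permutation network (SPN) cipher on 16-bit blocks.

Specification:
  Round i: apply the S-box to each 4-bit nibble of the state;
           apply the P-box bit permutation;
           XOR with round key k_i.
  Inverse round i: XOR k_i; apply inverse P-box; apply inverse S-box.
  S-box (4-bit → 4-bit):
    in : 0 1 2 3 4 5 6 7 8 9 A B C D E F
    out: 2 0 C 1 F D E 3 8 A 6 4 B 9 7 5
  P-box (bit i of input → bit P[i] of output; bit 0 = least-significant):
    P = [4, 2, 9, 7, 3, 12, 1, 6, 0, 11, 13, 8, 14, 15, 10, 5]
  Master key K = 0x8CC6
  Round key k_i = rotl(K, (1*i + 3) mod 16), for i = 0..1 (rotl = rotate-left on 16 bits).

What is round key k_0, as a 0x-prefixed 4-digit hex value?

0x6634

K = 0x8CC6
k_0 = rotl(K, (1*0+3) mod 16) = rotl(K, 3) = 0x6634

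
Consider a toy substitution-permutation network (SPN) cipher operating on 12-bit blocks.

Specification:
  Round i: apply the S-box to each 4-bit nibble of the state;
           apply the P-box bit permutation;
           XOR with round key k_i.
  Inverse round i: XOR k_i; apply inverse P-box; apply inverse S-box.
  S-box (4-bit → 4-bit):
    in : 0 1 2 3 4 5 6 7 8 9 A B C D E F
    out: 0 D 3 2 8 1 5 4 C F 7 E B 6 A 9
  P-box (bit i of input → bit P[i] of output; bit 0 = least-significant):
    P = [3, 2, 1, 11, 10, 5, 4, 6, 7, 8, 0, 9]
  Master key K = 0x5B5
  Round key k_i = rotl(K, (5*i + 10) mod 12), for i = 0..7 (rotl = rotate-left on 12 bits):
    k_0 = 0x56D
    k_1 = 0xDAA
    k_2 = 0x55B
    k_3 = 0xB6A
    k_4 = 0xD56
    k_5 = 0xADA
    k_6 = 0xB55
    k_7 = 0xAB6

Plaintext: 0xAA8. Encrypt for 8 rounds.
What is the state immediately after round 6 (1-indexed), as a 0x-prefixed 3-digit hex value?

0x32B

s_0 = plaintext = 0xAA8
s_1 = Round(s_0, k_0) = 0x8DE
s_2 = Round(s_1, k_1) = 0x79F
s_3 = Round(s_2, k_2) = 0x922
s_4 = Round(s_3, k_3) = 0xCC7
s_5 = Round(s_4, k_4) = 0xAB4
s_6 = Round(s_5, k_5) = 0x32B
s_7 = Round(s_6, k_6) = 0x673
s_8 = Round(s_7, k_7) = 0xA23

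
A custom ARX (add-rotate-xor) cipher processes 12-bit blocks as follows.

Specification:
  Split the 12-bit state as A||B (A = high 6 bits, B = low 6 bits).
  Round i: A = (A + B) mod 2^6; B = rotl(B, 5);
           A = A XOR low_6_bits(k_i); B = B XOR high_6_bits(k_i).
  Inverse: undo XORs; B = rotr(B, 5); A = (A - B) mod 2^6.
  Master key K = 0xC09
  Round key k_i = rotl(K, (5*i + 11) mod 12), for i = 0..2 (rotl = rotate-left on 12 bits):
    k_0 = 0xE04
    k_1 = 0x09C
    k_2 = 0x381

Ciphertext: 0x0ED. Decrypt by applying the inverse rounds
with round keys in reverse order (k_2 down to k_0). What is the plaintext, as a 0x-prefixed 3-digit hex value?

s_0 = ciphertext = 0x0ED
s_1 = InvRound(s_0, k_2) = 0xEC7
s_2 = InvRound(s_1, k_1) = 0x74A
s_3 = InvRound(s_2, k_0) = 0xD25

0xD25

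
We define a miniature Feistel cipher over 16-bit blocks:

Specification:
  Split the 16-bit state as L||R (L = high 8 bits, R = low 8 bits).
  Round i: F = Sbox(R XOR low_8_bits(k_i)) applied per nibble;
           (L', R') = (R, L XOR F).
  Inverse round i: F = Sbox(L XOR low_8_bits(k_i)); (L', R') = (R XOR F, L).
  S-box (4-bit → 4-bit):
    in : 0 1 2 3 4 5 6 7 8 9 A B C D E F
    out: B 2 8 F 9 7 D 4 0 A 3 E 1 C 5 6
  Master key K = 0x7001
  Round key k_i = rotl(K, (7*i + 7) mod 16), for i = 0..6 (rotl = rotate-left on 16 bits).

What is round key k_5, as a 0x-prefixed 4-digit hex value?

K = 0x7001
k_0 = rotl(K, (7*0+7) mod 16) = rotl(K, 7) = 0x00B8
k_1 = rotl(K, (7*1+7) mod 16) = rotl(K, 14) = 0x5C00
k_2 = rotl(K, (7*2+7) mod 16) = rotl(K, 5) = 0x002E
k_3 = rotl(K, (7*3+7) mod 16) = rotl(K, 12) = 0x1700
k_4 = rotl(K, (7*4+7) mod 16) = rotl(K, 3) = 0x800B
k_5 = rotl(K, (7*5+7) mod 16) = rotl(K, 10) = 0x05C0

0x05C0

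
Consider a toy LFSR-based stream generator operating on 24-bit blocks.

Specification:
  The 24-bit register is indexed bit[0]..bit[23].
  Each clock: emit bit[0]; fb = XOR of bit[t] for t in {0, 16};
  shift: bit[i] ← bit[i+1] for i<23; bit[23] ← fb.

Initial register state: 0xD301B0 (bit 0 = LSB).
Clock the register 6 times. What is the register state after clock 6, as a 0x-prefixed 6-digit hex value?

0x8F4C06

reg_0 = 0xD301B0
clock 1: out=0, reg = 0xE980D8
clock 2: out=0, reg = 0xF4C06C
clock 3: out=0, reg = 0x7A6036
clock 4: out=0, reg = 0x3D301B
clock 5: out=1, reg = 0x1E980D
clock 6: out=1, reg = 0x8F4C06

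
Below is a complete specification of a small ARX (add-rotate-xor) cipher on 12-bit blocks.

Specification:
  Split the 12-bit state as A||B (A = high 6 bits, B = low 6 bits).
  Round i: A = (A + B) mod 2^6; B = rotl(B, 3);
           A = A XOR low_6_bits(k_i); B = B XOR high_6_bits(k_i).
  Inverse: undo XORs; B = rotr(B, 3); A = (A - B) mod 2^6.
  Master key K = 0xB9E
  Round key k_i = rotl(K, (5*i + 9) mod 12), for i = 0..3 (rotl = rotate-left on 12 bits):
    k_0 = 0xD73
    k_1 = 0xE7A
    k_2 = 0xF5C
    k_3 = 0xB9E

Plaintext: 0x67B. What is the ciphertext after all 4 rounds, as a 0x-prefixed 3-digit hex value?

s_0 = plaintext = 0x67B
s_1 = Round(s_0, k_0) = 0x9EA
s_2 = Round(s_1, k_1) = 0xAEC
s_3 = Round(s_2, k_2) = 0x2D8
s_4 = Round(s_3, k_3) = 0xF6D

0xF6D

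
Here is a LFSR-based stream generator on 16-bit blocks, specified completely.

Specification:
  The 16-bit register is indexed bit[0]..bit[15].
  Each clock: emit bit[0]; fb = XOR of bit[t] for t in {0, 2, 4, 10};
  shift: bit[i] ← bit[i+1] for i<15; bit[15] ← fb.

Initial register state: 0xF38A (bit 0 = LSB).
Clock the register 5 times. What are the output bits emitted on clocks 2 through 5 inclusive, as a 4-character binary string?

reg_0 = 0xF38A
clock 1: out=0, reg = 0x79C5
clock 2: out=1, reg = 0x3CE2
clock 3: out=0, reg = 0x9E71
clock 4: out=1, reg = 0xCF38
clock 5: out=0, reg = 0x679C

1010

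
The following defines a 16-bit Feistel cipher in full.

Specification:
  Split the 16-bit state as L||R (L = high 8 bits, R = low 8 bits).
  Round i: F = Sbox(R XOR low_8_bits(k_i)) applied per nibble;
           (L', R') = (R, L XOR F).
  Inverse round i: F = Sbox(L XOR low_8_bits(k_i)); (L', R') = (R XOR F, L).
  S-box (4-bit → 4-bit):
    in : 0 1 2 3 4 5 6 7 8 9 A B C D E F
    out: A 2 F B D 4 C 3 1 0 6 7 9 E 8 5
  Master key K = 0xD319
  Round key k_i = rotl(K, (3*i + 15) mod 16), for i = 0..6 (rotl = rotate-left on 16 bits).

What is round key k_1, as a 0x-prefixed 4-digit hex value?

K = 0xD319
k_0 = rotl(K, (3*0+15) mod 16) = rotl(K, 15) = 0xE98C
k_1 = rotl(K, (3*1+15) mod 16) = rotl(K, 2) = 0x4C67

0x4C67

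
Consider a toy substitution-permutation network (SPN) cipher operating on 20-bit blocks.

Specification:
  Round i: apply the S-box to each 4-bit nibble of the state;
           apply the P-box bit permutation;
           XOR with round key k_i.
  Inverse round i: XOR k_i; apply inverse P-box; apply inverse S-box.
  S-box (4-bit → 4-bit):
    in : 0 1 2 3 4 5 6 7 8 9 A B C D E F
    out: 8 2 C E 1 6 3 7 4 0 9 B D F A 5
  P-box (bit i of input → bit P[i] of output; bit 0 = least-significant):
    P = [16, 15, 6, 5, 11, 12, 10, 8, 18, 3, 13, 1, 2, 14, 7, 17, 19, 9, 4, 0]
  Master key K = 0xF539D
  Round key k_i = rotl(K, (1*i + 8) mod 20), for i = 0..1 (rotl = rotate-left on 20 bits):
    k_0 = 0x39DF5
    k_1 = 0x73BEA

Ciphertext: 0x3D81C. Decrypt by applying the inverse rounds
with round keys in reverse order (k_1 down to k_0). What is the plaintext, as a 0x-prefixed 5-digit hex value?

0x8DC03

s_0 = ciphertext = 0x3D81C
s_1 = InvRound(s_0, k_1) = 0x57C03
s_2 = InvRound(s_1, k_0) = 0x8DC03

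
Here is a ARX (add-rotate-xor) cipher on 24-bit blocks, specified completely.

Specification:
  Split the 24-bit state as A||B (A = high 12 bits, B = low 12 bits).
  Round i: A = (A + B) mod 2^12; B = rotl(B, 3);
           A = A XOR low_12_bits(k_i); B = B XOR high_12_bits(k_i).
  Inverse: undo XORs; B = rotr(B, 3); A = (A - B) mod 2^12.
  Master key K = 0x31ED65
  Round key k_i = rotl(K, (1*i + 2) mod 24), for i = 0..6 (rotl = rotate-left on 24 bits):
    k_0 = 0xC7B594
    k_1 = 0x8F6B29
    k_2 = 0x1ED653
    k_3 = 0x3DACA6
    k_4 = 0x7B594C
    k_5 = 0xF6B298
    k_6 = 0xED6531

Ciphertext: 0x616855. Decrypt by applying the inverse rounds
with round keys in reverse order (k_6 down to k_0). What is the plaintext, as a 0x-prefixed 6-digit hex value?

s_0 = ciphertext = 0x616855
s_1 = InvRound(s_0, k_6) = 0xC576D0
s_2 = InvRound(s_1, k_5) = 0x798737
s_3 = InvRound(s_2, k_4) = 0xAC4410
s_4 = InvRound(s_3, k_3) = 0x1694F9
s_5 = InvRound(s_4, k_2) = 0xE988A2
s_6 = InvRound(s_5, k_1) = 0xDA780A
s_7 = InvRound(s_6, k_0) = 0x5A528E

0x5A528E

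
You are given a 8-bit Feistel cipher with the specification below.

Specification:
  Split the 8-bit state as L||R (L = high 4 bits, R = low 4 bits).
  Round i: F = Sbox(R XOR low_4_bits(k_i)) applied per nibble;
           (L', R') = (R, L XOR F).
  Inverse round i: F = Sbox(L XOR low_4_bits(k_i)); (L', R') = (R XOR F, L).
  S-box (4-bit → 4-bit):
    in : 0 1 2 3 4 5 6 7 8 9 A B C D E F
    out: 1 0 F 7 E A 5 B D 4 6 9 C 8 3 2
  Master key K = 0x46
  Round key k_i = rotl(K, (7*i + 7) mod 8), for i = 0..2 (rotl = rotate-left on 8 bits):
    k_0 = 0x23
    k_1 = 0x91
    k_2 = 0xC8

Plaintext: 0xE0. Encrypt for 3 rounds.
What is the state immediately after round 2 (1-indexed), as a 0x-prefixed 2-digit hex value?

s_0 = plaintext = 0xE0
s_1 = Round(s_0, k_0) = 0x09
s_2 = Round(s_1, k_1) = 0x9D
s_3 = Round(s_2, k_2) = 0xD3

0x9D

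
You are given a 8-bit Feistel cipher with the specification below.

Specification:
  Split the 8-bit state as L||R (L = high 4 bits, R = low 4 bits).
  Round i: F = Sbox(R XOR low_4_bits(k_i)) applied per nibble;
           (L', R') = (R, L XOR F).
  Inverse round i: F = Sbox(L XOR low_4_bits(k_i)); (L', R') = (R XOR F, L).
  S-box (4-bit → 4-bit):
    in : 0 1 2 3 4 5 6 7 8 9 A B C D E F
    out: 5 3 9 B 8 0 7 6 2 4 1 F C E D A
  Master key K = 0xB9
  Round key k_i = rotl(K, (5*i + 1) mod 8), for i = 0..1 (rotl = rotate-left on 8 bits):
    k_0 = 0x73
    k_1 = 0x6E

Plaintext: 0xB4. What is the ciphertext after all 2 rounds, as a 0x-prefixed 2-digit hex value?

0xDF

s_0 = plaintext = 0xB4
s_1 = Round(s_0, k_0) = 0x4D
s_2 = Round(s_1, k_1) = 0xDF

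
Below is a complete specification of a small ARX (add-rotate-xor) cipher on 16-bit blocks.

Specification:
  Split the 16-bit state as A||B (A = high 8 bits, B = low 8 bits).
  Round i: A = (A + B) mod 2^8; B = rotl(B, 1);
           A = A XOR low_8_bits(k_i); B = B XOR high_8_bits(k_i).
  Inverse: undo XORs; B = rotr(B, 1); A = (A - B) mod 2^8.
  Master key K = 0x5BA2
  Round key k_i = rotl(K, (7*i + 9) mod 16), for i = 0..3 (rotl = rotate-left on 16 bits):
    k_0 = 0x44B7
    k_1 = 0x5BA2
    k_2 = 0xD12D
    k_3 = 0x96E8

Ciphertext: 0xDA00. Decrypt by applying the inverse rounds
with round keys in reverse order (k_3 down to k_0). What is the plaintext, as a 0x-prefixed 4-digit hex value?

s_0 = ciphertext = 0xDA00
s_1 = InvRound(s_0, k_3) = 0xE74B
s_2 = InvRound(s_1, k_2) = 0x7D4D
s_3 = InvRound(s_2, k_1) = 0xD40B
s_4 = InvRound(s_3, k_0) = 0xBCA7

0xBCA7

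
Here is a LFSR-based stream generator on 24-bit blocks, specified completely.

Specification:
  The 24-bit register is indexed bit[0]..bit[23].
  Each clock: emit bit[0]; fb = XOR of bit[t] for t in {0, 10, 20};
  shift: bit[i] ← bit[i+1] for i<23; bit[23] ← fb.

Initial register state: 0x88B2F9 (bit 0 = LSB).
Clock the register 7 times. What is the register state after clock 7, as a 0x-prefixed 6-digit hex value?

0x1B1165

reg_0 = 0x88B2F9
clock 1: out=1, reg = 0xC4597C
clock 2: out=0, reg = 0x622CBE
clock 3: out=0, reg = 0xB1165F
clock 4: out=1, reg = 0xD88B2F
clock 5: out=1, reg = 0x6C4597
clock 6: out=1, reg = 0x3622CB
clock 7: out=1, reg = 0x1B1165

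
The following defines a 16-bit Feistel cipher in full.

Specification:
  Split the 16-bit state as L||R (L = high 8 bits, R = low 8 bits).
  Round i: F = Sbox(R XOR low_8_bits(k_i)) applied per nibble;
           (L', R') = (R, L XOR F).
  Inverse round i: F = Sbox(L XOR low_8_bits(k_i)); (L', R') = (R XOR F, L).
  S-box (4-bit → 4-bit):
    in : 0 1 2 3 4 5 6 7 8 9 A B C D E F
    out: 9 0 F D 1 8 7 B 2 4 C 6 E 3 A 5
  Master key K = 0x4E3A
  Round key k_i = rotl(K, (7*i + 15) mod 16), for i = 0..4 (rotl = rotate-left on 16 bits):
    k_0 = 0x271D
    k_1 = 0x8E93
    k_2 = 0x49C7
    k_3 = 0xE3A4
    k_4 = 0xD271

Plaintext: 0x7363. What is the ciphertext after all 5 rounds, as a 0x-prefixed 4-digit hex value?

0xAA0D

s_0 = plaintext = 0x7363
s_1 = Round(s_0, k_0) = 0x63C9
s_2 = Round(s_1, k_1) = 0xC9EF
s_3 = Round(s_2, k_2) = 0xEF3B
s_4 = Round(s_3, k_3) = 0x3BAA
s_5 = Round(s_4, k_4) = 0xAA0D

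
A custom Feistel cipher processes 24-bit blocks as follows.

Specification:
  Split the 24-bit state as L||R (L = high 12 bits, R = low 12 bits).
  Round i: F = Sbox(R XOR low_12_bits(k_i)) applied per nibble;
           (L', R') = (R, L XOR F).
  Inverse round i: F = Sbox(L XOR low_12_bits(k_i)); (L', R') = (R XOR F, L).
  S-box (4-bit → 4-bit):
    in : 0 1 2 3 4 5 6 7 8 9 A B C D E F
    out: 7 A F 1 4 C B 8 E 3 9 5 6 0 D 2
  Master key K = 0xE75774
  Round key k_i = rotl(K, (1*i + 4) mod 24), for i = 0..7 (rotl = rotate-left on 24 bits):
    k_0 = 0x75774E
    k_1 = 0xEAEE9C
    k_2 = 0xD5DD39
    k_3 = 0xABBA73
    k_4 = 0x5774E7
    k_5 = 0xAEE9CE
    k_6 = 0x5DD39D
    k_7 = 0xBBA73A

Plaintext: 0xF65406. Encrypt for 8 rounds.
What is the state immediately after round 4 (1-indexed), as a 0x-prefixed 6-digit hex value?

0x393089

s_0 = plaintext = 0xF65406
s_1 = Round(s_0, k_0) = 0x406E2B
s_2 = Round(s_1, k_1) = 0xE2B35E
s_3 = Round(s_2, k_2) = 0x35E393
s_4 = Round(s_3, k_3) = 0x393089
s_5 = Round(s_4, k_4) = 0x08972E
s_6 = Round(s_5, k_5) = 0x72ED5E
s_7 = Round(s_6, k_6) = 0xD5EA4F
s_8 = Round(s_7, k_7) = 0xA4FDD2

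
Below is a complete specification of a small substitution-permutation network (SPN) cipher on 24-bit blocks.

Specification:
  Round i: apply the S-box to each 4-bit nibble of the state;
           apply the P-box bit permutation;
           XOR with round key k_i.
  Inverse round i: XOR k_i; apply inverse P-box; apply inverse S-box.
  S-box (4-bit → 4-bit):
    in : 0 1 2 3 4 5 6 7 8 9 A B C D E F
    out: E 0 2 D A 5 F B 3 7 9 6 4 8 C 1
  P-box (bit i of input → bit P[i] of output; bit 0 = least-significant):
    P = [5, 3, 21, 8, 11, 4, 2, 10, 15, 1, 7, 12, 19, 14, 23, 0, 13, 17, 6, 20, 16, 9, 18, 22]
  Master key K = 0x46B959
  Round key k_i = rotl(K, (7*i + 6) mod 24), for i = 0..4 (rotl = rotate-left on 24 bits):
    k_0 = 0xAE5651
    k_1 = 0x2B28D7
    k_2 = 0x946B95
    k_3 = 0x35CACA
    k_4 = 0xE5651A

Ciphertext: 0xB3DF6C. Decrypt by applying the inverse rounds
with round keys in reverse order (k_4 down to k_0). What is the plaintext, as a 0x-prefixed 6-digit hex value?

s_0 = ciphertext = 0xB3DF6C
s_1 = InvRound(s_0, k_4) = 0x06179F
s_2 = InvRound(s_1, k_3) = 0xF04A6E
s_3 = InvRound(s_2, k_2) = 0xE5DB26
s_4 = InvRound(s_3, k_1) = 0x09632A
s_5 = InvRound(s_4, k_0) = 0x59E446

0x59E446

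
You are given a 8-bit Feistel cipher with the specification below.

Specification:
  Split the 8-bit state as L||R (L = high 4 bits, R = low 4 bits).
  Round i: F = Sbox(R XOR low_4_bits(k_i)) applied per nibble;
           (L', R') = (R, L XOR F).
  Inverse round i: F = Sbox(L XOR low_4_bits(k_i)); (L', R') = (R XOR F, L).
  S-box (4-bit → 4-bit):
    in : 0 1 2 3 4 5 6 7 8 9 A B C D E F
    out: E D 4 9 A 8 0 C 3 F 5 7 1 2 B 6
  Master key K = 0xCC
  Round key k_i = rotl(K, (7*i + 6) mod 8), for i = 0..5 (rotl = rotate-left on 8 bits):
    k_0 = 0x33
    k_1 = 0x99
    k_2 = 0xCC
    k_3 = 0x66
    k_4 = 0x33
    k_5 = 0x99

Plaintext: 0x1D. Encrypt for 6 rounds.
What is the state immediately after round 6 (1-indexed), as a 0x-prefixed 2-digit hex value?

s_0 = plaintext = 0x1D
s_1 = Round(s_0, k_0) = 0xDA
s_2 = Round(s_1, k_1) = 0xA4
s_3 = Round(s_2, k_2) = 0x49
s_4 = Round(s_3, k_3) = 0x92
s_5 = Round(s_4, k_4) = 0x24
s_6 = Round(s_5, k_5) = 0x40

0x40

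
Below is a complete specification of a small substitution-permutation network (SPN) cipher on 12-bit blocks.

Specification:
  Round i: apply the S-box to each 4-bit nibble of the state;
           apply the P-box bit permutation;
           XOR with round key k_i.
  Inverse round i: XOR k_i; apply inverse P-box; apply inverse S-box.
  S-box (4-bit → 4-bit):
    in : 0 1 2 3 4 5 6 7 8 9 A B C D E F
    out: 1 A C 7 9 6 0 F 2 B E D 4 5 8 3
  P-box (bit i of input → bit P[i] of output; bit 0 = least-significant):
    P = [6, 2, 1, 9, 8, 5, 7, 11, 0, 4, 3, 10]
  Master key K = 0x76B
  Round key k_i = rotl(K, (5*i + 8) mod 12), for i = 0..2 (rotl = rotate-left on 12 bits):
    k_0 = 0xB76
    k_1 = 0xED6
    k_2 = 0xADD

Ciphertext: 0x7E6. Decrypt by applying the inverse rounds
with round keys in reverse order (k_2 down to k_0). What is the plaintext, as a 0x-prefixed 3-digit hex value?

s_0 = ciphertext = 0x7E6
s_1 = InvRound(s_0, k_2) = 0x79C
s_2 = InvRound(s_1, k_1) = 0xC4D
s_3 = InvRound(s_2, k_0) = 0x7F2

0x7F2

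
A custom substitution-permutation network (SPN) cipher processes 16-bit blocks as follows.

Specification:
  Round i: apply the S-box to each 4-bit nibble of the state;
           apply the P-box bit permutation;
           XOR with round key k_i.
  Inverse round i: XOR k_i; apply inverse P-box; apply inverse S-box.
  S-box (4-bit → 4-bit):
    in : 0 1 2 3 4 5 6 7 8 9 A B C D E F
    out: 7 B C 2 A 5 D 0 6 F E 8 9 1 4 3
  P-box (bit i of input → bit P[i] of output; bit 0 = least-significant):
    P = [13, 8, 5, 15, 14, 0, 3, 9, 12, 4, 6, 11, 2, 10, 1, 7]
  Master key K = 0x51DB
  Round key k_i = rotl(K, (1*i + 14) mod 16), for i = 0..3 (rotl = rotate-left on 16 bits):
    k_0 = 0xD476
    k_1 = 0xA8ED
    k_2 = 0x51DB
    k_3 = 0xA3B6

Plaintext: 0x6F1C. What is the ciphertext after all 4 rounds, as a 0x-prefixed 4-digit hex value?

0xB527

s_0 = plaintext = 0x6F1C
s_1 = Round(s_0, k_0) = 0x26E1
s_2 = Round(s_1, k_1) = 0x1127
s_3 = Round(s_2, k_2) = 0x4F47
s_4 = Round(s_3, k_3) = 0xB527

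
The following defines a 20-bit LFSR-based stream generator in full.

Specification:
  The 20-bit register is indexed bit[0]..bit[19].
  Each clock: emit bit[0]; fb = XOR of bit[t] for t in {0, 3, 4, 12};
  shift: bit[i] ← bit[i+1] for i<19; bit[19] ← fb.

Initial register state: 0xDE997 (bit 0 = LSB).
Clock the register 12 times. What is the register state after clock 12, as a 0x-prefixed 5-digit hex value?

0x8E2DE

reg_0 = 0xDE997
clock 1: out=1, reg = 0x6F4CB
clock 2: out=1, reg = 0xB7A65
clock 3: out=1, reg = 0x5BD32
clock 4: out=0, reg = 0x2DE99
clock 5: out=1, reg = 0x16F4C
clock 6: out=0, reg = 0x8B7A6
clock 7: out=0, reg = 0xC5BD3
clock 8: out=1, reg = 0xE2DE9
clock 9: out=1, reg = 0x716F4
clock 10: out=0, reg = 0x38B7A
clock 11: out=0, reg = 0x1C5BD
clock 12: out=1, reg = 0x8E2DE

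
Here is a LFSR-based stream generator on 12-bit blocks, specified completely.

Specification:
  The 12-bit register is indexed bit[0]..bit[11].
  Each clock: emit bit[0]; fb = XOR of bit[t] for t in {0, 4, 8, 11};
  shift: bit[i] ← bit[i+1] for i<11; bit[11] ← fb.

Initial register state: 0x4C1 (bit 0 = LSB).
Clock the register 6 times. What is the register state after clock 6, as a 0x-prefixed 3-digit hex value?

0x5D3

reg_0 = 0x4C1
clock 1: out=1, reg = 0xA60
clock 2: out=0, reg = 0xD30
clock 3: out=0, reg = 0xE98
clock 4: out=0, reg = 0x74C
clock 5: out=0, reg = 0xBA6
clock 6: out=0, reg = 0x5D3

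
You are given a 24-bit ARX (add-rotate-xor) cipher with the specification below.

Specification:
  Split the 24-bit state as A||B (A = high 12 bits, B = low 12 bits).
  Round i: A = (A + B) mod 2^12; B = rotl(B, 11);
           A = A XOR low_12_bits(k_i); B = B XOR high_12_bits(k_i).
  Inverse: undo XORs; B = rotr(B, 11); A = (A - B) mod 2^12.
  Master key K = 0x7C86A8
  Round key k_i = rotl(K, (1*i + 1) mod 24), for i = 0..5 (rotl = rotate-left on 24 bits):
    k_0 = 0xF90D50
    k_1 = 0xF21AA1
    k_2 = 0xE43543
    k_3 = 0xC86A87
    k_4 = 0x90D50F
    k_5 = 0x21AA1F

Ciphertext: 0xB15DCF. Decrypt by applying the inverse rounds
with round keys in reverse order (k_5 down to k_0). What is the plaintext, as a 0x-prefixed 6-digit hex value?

0xEF8D18

s_0 = ciphertext = 0xB15DCF
s_1 = InvRound(s_0, k_5) = 0x15FFAB
s_2 = InvRound(s_1, k_4) = 0x704D4C
s_3 = InvRound(s_2, k_3) = 0x9EF394
s_4 = InvRound(s_3, k_2) = 0x0FDBAF
s_5 = InvRound(s_4, k_1) = 0x14091C
s_6 = InvRound(s_5, k_0) = 0xEF8D18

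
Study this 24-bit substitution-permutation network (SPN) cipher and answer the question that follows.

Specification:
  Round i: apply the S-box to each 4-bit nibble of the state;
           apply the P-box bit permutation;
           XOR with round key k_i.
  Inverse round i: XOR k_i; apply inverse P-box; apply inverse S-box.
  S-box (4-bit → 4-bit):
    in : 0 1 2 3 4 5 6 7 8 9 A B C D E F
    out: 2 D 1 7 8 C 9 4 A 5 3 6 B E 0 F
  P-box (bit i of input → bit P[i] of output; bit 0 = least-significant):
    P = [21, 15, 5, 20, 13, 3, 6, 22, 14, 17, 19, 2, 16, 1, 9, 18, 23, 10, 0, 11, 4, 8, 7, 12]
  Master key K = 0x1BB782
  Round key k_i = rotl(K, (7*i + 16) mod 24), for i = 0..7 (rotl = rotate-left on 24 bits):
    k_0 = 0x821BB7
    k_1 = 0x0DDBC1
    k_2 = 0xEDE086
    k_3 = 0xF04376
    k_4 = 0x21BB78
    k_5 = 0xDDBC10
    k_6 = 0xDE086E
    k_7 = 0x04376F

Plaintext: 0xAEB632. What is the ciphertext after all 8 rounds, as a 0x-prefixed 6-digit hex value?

0x7E80F9

s_0 = plaintext = 0xAEB632
s_1 = Round(s_0, k_0) = 0xA278E9
s_2 = Round(s_1, k_1) = 0xAFD8F5
s_3 = Round(s_2, k_2) = 0x3BCFF9
s_4 = Round(s_3, k_3) = 0x9F2689
s_5 = Round(s_4, k_4) = 0xC0F7C5
s_6 = Round(s_5, k_5) = 0x808B2A
s_7 = Round(s_6, k_6) = 0xF0BD6C
s_8 = Round(s_7, k_7) = 0x7E80F9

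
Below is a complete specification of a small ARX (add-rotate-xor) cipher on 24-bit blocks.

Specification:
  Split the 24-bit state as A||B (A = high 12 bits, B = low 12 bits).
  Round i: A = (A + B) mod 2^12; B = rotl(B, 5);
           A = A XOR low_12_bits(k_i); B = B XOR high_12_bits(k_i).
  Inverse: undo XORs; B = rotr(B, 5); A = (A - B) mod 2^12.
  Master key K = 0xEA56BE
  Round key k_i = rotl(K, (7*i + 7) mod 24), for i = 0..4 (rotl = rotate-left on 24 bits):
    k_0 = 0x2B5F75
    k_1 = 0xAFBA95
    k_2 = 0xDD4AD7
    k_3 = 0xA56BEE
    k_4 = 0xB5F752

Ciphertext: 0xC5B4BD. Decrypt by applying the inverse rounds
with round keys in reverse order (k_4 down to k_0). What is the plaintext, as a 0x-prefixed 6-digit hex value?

s_0 = ciphertext = 0xC5B4BD
s_1 = InvRound(s_0, k_4) = 0x98A17F
s_2 = InvRound(s_1, k_3) = 0xD8B4D9
s_3 = InvRound(s_2, k_2) = 0x0946C8
s_4 = InvRound(s_3, k_1) = 0x0209E1
s_5 = InvRound(s_4, k_0) = 0x4FBA5A

0x4FBA5A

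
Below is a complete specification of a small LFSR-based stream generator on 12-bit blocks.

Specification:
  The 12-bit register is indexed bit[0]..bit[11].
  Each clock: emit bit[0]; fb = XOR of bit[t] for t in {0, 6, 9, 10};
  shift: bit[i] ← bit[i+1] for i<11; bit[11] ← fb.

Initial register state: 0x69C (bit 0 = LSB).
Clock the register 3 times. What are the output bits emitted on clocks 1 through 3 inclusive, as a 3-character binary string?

001

reg_0 = 0x69C
clock 1: out=0, reg = 0x34E
clock 2: out=0, reg = 0x1A7
clock 3: out=1, reg = 0x8D3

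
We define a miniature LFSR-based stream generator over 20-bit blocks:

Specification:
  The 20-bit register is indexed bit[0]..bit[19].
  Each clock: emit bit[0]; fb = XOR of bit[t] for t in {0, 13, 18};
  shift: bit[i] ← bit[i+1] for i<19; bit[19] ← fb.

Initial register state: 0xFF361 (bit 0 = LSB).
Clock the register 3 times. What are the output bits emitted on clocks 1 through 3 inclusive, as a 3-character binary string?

100

reg_0 = 0xFF361
clock 1: out=1, reg = 0xFF9B0
clock 2: out=0, reg = 0x7FCD8
clock 3: out=0, reg = 0x3FE6C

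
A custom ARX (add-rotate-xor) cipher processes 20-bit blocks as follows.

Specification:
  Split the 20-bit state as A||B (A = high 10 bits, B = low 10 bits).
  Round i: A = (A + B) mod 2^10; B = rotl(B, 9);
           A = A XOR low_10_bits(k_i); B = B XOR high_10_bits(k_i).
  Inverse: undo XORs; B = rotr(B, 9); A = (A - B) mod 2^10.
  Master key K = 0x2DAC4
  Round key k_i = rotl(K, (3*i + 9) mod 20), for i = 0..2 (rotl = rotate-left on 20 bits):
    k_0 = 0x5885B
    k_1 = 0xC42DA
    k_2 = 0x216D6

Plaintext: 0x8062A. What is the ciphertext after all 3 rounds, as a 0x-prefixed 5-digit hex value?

0x6FA10

s_0 = plaintext = 0x8062A
s_1 = Round(s_0, k_0) = 0x1C077
s_2 = Round(s_1, k_1) = 0x8F52B
s_3 = Round(s_2, k_2) = 0x6FA10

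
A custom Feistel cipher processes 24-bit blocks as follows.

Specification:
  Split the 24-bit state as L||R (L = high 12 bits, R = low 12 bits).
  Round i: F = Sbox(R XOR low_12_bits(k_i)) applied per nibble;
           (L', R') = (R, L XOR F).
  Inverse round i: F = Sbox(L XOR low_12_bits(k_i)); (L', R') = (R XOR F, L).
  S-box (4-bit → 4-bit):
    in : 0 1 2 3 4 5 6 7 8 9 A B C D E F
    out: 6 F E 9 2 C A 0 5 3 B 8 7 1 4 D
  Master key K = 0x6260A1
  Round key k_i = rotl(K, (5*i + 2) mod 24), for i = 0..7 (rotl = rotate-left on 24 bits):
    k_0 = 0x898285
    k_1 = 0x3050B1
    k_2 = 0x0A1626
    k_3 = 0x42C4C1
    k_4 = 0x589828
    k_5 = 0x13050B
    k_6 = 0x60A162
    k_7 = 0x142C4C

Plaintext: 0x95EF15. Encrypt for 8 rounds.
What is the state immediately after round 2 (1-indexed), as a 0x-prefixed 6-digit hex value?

s_0 = plaintext = 0x95EF15
s_1 = Round(s_0, k_0) = 0xF15868
s_2 = Round(s_1, k_1) = 0x868A06
s_3 = Round(s_2, k_2) = 0xA06F8E
s_4 = Round(s_3, k_3) = 0xF8E22B
s_5 = Round(s_4, k_4) = 0x22B4E7
s_6 = Round(s_5, k_5) = 0x4E7D6C
s_7 = Round(s_6, k_6) = 0xD6C383
s_8 = Round(s_7, k_7) = 0x383011

0x868A06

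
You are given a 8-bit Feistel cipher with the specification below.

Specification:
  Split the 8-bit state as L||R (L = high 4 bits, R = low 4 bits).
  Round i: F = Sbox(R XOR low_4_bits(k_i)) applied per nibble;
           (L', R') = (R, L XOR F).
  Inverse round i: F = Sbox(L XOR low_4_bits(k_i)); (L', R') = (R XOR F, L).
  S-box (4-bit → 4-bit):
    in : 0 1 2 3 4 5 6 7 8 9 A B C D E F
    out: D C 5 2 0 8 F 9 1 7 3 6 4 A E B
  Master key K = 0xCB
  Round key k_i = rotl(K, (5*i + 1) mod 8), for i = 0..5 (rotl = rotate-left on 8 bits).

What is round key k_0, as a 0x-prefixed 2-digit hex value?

0x97

K = 0xCB
k_0 = rotl(K, (5*0+1) mod 8) = rotl(K, 1) = 0x97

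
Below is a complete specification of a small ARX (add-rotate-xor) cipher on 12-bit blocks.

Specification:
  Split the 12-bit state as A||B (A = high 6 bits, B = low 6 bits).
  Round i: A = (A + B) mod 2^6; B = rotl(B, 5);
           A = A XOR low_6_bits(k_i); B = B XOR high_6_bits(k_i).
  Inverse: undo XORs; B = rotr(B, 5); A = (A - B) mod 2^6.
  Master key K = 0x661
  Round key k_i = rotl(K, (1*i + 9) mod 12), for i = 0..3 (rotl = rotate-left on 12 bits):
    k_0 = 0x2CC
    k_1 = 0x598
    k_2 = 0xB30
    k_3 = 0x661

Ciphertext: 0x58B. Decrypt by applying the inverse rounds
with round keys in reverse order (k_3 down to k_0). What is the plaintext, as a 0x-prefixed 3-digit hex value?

0x94E

s_0 = ciphertext = 0x58B
s_1 = InvRound(s_0, k_3) = 0x4E4
s_2 = InvRound(s_1, k_2) = 0x4D0
s_3 = InvRound(s_2, k_1) = 0xFCC
s_4 = InvRound(s_3, k_0) = 0x94E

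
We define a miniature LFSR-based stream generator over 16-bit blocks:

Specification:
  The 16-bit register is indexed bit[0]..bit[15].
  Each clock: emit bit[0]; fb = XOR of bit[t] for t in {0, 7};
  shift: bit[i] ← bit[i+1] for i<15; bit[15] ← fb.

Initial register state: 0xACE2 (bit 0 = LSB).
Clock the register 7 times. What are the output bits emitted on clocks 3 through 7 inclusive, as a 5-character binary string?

reg_0 = 0xACE2
clock 1: out=0, reg = 0xD671
clock 2: out=1, reg = 0xEB38
clock 3: out=0, reg = 0x759C
clock 4: out=0, reg = 0xBACE
clock 5: out=0, reg = 0xDD67
clock 6: out=1, reg = 0xEEB3
clock 7: out=1, reg = 0x7759

00011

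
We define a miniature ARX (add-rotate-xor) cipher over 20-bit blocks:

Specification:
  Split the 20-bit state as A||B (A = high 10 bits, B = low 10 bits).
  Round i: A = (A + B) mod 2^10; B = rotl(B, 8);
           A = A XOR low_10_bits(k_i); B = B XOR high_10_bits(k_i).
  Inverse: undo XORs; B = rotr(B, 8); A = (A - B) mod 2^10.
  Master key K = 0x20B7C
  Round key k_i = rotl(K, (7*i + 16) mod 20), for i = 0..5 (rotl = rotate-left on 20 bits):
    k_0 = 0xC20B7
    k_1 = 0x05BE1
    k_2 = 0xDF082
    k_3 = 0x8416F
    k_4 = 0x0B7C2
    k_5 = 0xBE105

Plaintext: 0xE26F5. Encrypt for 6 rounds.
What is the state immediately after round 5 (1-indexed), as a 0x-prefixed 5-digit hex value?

0x96C28

s_0 = plaintext = 0xE26F5
s_1 = Round(s_0, k_0) = 0xB26B5
s_2 = Round(s_1, k_1) = 0xA7DBB
s_3 = Round(s_2, k_2) = 0x36012
s_4 = Round(s_3, k_3) = 0x61414
s_5 = Round(s_4, k_4) = 0x96C28
s_6 = Round(s_5, k_5) = 0xE1AF2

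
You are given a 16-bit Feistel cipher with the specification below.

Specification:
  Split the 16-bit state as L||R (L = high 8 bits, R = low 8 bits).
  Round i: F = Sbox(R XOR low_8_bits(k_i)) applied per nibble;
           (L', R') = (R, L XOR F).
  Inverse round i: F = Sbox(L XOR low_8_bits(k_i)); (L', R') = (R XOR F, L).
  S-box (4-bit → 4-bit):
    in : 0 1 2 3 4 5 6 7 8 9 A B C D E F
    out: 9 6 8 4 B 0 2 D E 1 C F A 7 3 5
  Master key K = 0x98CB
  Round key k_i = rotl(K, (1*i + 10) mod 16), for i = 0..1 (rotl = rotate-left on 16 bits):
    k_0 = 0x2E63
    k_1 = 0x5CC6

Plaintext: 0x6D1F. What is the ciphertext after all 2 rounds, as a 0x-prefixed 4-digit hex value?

0xB7C9

s_0 = plaintext = 0x6D1F
s_1 = Round(s_0, k_0) = 0x1FB7
s_2 = Round(s_1, k_1) = 0xB7C9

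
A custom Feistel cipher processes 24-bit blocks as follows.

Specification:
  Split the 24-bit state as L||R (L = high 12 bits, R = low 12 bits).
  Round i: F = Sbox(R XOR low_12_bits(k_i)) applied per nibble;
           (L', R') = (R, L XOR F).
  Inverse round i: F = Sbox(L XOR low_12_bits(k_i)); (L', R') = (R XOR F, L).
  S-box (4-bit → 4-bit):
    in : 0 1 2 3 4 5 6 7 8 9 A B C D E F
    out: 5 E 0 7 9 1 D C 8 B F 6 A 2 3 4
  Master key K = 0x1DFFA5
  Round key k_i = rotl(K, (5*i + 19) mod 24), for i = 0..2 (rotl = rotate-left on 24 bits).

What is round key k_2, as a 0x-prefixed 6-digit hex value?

K = 0x1DFFA5
k_0 = rotl(K, (5*0+19) mod 24) = rotl(K, 19) = 0x28EFFD
k_1 = rotl(K, (5*1+19) mod 24) = rotl(K, 0) = 0x1DFFA5
k_2 = rotl(K, (5*2+19) mod 24) = rotl(K, 5) = 0xBFF4A3

0xBFF4A3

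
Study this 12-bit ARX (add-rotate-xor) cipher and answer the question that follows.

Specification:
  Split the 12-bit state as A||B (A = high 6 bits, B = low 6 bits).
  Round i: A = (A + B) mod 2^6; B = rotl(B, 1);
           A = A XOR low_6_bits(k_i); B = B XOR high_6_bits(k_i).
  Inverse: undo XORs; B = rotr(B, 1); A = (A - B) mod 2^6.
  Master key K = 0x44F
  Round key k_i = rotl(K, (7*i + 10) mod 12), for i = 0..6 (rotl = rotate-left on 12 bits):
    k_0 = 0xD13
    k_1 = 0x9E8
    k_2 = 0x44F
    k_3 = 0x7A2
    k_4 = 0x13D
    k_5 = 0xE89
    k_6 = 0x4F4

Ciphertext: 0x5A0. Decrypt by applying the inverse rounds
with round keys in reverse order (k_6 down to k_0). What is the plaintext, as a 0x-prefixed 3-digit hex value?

0xA9B

s_0 = ciphertext = 0x5A0
s_1 = InvRound(s_0, k_6) = 0xA79
s_2 = InvRound(s_1, k_5) = 0xFE1
s_3 = InvRound(s_2, k_4) = 0x432
s_4 = InvRound(s_3, k_3) = 0x716
s_5 = InvRound(s_4, k_2) = 0xC23
s_6 = InvRound(s_5, k_1) = 0x582
s_7 = InvRound(s_6, k_0) = 0xA9B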